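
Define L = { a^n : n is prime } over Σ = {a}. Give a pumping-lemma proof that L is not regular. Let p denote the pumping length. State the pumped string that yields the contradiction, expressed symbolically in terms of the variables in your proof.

Assume L is regular; let p be its pumping constant.
Let q be a prime with q ≥ p+2 (infinitely many primes exist), and take w = a^q ∈ L with |w| = q ≥ p.
By the pumping lemma, w = xyz with |xy| ≤ p and |y| ≥ 1.
Then y = a^k for some k with 1 ≤ k ≤ p.
Since 1 ≤ k ≤ p, |xz| = q-k. Pump with i = q+1: |xy^{q+1}z| = (q-k)+(q+1)k = q+qk = q(1+k), which is composite (both factors ≥ 2). So xy^{q+1}z = a^{q(1+k)} ∉ L.
Contradiction. Therefore L is not regular.

a^{q(1+k)}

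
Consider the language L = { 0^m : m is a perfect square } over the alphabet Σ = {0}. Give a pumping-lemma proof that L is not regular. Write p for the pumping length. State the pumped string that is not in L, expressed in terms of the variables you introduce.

Suppose for contradiction that L is regular, and let p be the pumping length.
Take w = 0^{p²} ∈ L with |w| = p² ≥ p.
The pumping lemma gives a decomposition w = xyz where |xy| ≤ p and |y| ≥ 1.
Then y = 0^k for some k with 1 ≤ k ≤ p.
Pump with i = 2: xy^2z = 0^{p²+k}. Since 1 ≤ k ≤ p, p² < p²+k ≤ p²+p < (p+1)², so p²+k lies strictly between consecutive squares and is not a perfect square. So xy^2z ∉ L.
This is a contradiction; hence L is not regular.

0^{p²+k}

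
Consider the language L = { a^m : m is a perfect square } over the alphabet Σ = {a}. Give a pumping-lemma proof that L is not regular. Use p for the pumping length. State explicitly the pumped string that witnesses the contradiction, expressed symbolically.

a^{p²+k}

Assume L is regular; let p be its pumping constant.
Take w = a^{p²} ∈ L with |w| = p² ≥ p.
Write w = xyz as guaranteed by the lemma, with |xy| ≤ p and |y| > 0.
Then y = a^k for some k with 1 ≤ k ≤ p.
Pump with i = 2: xy^2z = a^{p²+k}. Since 1 ≤ k ≤ p, p² < p²+k ≤ p²+p < (p+1)², so p²+k lies strictly between consecutive squares and is not a perfect square. So xy^2z ∉ L.
This contradicts the pumping lemma, so L is not regular.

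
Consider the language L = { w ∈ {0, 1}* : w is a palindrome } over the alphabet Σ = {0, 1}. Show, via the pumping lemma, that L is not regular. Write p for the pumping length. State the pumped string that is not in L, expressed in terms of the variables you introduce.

Suppose for contradiction that L is regular, and let p be the pumping length.
Take w = 0^p 1 0^p, a palindrome of length 2p+1 ≥ p.
By the pumping lemma, w = xyz with |xy| ≤ p and y is nonempty.
Because |xy| ≤ p and w begins with p copies of 0, we have y = 0^k with 1 ≤ k ≤ p.
Pump with i = 2: xy^2z = 0^{p+k} 1 0^p. Its reverse is 0^p 1 0^{p+k}, which differs from xy^2z since k ≥ 1. So xy^2z is not a palindrome and xy^2z ∉ L.
This is a contradiction; hence L is not regular.

0^{p+k} 1 0^p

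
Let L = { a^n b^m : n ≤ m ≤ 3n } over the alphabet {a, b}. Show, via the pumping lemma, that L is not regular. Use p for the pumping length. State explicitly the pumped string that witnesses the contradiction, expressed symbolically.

a^{p+k} b^p

Suppose for contradiction that L is regular, and let p be the pumping length.
Take w = a^p b^p ∈ L (since p ≤ p ≤ 3p), with |w| = 2p ≥ p.
Write w = xyz as guaranteed by the lemma, with |xy| ≤ p and y is nonempty.
Since the first p symbols of w are all a's and |xy| ≤ p, y lies entirely in the leading a-block: y = a^k for some k with 1 ≤ k ≤ p.
Pump with i = 2: xy^2z = a^{p+k} b^p. Now n = p+k > p = m, so the condition n ≤ m fails. Thus xy^2z ∉ L.
This is a contradiction; hence L is not regular.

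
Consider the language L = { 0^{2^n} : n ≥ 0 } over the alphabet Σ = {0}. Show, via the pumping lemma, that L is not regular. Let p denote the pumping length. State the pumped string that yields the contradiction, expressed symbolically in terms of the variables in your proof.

Assume L is regular; let p be its pumping constant.
Take w = 0^{2^p} ∈ L with |w| = 2^p ≥ p.
By the pumping lemma, w = xyz with |xy| ≤ p and y is nonempty.
Then y = 0^k for some k with 1 ≤ k ≤ p.
Pump with i = 2: xy^2z = 0^{2^p+k}. Since 1 ≤ k ≤ p < 2^p, we have 2^p < 2^p+k < 2^{p+1}, so 2^p+k is not a power of 2. So xy^2z ∉ L.
Contradiction. Therefore L is not regular.

0^{2^p+k}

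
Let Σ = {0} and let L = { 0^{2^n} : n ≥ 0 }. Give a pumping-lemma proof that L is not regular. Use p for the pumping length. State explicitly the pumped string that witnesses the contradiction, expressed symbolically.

0^{2^p+k}

Assume L is regular; let p be its pumping constant.
Take w = 0^{2^p} ∈ L with |w| = 2^p ≥ p.
The pumping lemma gives a decomposition w = xyz where |xy| ≤ p and |y| ≥ 1.
Then y = 0^k for some k with 1 ≤ k ≤ p.
Pump with i = 2: xy^2z = 0^{2^p+k}. Since 1 ≤ k ≤ p < 2^p, we have 2^p < 2^p+k < 2^{p+1}, so 2^p+k is not a power of 2. So xy^2z ∉ L.
This contradicts the pumping lemma, so L is not regular.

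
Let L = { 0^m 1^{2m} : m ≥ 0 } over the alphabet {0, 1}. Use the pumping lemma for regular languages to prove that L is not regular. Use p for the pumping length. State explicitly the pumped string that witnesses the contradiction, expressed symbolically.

Toward a contradiction, assume L is regular with pumping length p.
Take w = 0^p 1^{2p}. Then w ∈ L and |w| = 3p ≥ p.
By the pumping lemma, w = xyz with |xy| ≤ p and |y| > 0.
The first p characters of w are 0's, so xy (and hence y) consists only of 0's. Write y = 0^k, 1 ≤ k ≤ p.
Pump with i = 2: xy^2z = 0^{p+k} 1^{2p}. For this to lie in L we would need 2p = 2(p+k), which forces k = 0. But k ≥ 1, so xy^2z ∉ L.
This is a contradiction; hence L is not regular.

0^{p+k} 1^{2p}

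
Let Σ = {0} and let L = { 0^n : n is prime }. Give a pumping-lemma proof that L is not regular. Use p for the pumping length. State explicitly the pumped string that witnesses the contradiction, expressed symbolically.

0^{q(1+k)}

Assume L is regular. Let p be the pumping length given by the pumping lemma.
Let q be a prime with q ≥ p+2 (infinitely many primes exist), and take w = 0^q ∈ L with |w| = q ≥ p.
Write w = xyz as guaranteed by the lemma, with |xy| ≤ p and y is nonempty.
Then y = 0^k for some k with 1 ≤ k ≤ p.
Since 1 ≤ k ≤ p, |xz| = q-k. Pump with i = q+1: |xy^{q+1}z| = (q-k)+(q+1)k = q+qk = q(1+k), which is composite (both factors ≥ 2). So xy^{q+1}z = 0^{q(1+k)} ∉ L.
This is a contradiction; hence L is not regular.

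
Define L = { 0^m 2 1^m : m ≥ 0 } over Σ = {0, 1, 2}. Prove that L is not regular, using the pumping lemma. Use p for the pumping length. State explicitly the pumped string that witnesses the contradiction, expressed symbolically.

0^{p+k} 2 1^p

Assume L is regular. Let p be the pumping length given by the pumping lemma.
Take w = 0^p 2 1^p ∈ L with |w| = 2p+1 ≥ p.
Write w = xyz as guaranteed by the lemma, with |xy| ≤ p and y is nonempty.
The first p characters of w are 0's, so xy (and hence y) consists only of 0's. Write y = 0^k, 1 ≤ k ≤ p.
Pump with i = 2: xy^2z = 0^{p+k} 2 1^p, which would require p+k = p. But k ≥ 1, so xy^2z ∉ L.
Contradiction. Therefore L is not regular.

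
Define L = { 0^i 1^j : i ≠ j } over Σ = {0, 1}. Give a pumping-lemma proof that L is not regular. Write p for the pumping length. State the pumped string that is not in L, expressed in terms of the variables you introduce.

Toward a contradiction, assume L is regular with pumping length p.
Choose w = 0^p 1^{p+p!}. Since p ≠ p+p!, w ∈ L; and |w| ≥ p.
By the pumping lemma, w = xyz with |xy| ≤ p and y is nonempty.
Since the first p symbols of w are all 0's and |xy| ≤ p, y lies entirely in the leading 0-block: y = 0^k for some k with 1 ≤ k ≤ p.
Since 1 ≤ k ≤ p, k divides p!; set t = 1 + p!/k. Then xy^t z has p + (p!/k)·k = p + p! copies of 0. Now the 0-count equals the 1-count, so i ≠ j fails. So xy^t z = 0^{p+p!} 1^{p+p!} ∉ L.
This contradicts the pumping lemma, so L is not regular.

0^{p+p!} 1^{p+p!}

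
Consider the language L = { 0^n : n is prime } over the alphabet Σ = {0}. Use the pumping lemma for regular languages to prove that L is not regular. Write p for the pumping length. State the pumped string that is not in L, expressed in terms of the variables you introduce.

0^{q(1+k)}

Assume L is regular. Let p be the pumping length given by the pumping lemma.
Let q be a prime with q ≥ p+2 (infinitely many primes exist), and take w = 0^q ∈ L with |w| = q ≥ p.
The pumping lemma gives a decomposition w = xyz where |xy| ≤ p and |y| > 0.
Then y = 0^k for some k with 1 ≤ k ≤ p.
Since 1 ≤ k ≤ p, |xz| = q-k. Pump with i = q+1: |xy^{q+1}z| = (q-k)+(q+1)k = q+qk = q(1+k), which is composite (both factors ≥ 2). So xy^{q+1}z = 0^{q(1+k)} ∉ L.
This contradicts the pumping lemma, so L is not regular.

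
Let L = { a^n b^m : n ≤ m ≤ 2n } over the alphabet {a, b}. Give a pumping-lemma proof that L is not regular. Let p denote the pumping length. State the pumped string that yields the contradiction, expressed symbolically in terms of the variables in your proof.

a^{p+k} b^p

Assume L is regular; let p be its pumping constant.
Take w = a^p b^p ∈ L (since p ≤ p ≤ 2p), with |w| = 2p ≥ p.
Write w = xyz as guaranteed by the lemma, with |xy| ≤ p and |y| ≥ 1.
Since the first p symbols of w are all a's and |xy| ≤ p, y lies entirely in the leading a-block: y = a^k for some k with 1 ≤ k ≤ p.
Pump with i = 2: xy^2z = a^{p+k} b^p. Now n = p+k > p = m, so the condition n ≤ m fails. Thus xy^2z ∉ L.
Contradiction. Therefore L is not regular.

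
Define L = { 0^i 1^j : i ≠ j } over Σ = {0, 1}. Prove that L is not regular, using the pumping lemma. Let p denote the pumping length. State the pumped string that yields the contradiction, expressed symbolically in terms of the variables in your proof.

0^{p+p!} 1^{p+p!}

Toward a contradiction, assume L is regular with pumping length p.
Choose w = 0^p 1^{p+p!}. Since p ≠ p+p!, w ∈ L; and |w| ≥ p.
Write w = xyz as guaranteed by the lemma, with |xy| ≤ p and |y| ≥ 1.
Since the first p symbols of w are all 0's and |xy| ≤ p, y lies entirely in the leading 0-block: y = 0^k for some k with 1 ≤ k ≤ p.
Since 1 ≤ k ≤ p, k divides p!; set t = 1 + p!/k. Then xy^t z has p + (p!/k)·k = p + p! copies of 0. Now the 0-count equals the 1-count, so i ≠ j fails. So xy^t z = 0^{p+p!} 1^{p+p!} ∉ L.
Contradiction. Therefore L is not regular.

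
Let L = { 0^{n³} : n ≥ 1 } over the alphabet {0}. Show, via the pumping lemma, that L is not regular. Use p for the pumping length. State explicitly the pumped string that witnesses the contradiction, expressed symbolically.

Assume L is regular. Let p be the pumping length given by the pumping lemma.
Take w = 0^{p³} ∈ L with |w| = p³ ≥ p.
By the pumping lemma, w = xyz with |xy| ≤ p and |y| > 0.
Then y = 0^k for some k with 1 ≤ k ≤ p.
Pump with i = 2: xy^2z = 0^{p³+k}. Since 1 ≤ k ≤ p, p³ < p³+k ≤ p³+p < p³+3p²+3p+1 = (p+1)³, so p³+k is not a perfect cube. So xy^2z ∉ L.
This contradicts the pumping lemma, so L is not regular.

0^{p³+k}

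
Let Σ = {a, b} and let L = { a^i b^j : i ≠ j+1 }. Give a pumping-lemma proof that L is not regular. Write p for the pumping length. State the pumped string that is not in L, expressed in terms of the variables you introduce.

Toward a contradiction, assume L is regular with pumping length p.
Choose w = a^p b^{p+p!-1}. Since p ≠ (p+p!-1)+1 = p+p!, w ∈ L; and |w| ≥ p.
By the pumping lemma, w = xyz with |xy| ≤ p and y is nonempty.
Because |xy| ≤ p and w begins with p copies of a, we have y = a^k with 1 ≤ k ≤ p.
Since 1 ≤ k ≤ p, k divides p!; set t = 1 + p!/k. Then xy^t z has p + (p!/k)·k = p + p! copies of a. Now the a-count is p+p! and (b-count)+1 = (p+p!-1)+1 = p+p!, so i ≠ j+1 fails. So xy^t z = a^{p+p!} b^{p+p!-1} ∉ L.
Contradiction. Therefore L is not regular.

a^{p+p!} b^{p+p!-1}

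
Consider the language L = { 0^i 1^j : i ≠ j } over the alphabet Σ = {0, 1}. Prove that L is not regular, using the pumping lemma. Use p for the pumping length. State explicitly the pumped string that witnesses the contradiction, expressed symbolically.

Suppose for contradiction that L is regular, and let p be the pumping length.
Choose w = 0^p 1^{p+p!}. Since p ≠ p+p!, w ∈ L; and |w| ≥ p.
The pumping lemma gives a decomposition w = xyz where |xy| ≤ p and |y| ≥ 1.
Because |xy| ≤ p and w begins with p copies of 0, we have y = 0^k with 1 ≤ k ≤ p.
Since 1 ≤ k ≤ p, k divides p!; set t = 1 + p!/k. Then xy^t z has p + (p!/k)·k = p + p! copies of 0. Now the 0-count equals the 1-count, so i ≠ j fails. So xy^t z = 0^{p+p!} 1^{p+p!} ∉ L.
This is a contradiction; hence L is not regular.

0^{p+p!} 1^{p+p!}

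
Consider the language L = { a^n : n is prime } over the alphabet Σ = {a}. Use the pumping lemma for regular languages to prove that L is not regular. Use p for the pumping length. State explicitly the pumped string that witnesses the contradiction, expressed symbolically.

a^{q(1+k)}

Assume L is regular. Let p be the pumping length given by the pumping lemma.
Let q be a prime with q ≥ p+2 (infinitely many primes exist), and take w = a^q ∈ L with |w| = q ≥ p.
Write w = xyz as guaranteed by the lemma, with |xy| ≤ p and y is nonempty.
Then y = a^k for some k with 1 ≤ k ≤ p.
Since 1 ≤ k ≤ p, |xz| = q-k. Pump with i = q+1: |xy^{q+1}z| = (q-k)+(q+1)k = q+qk = q(1+k), which is composite (both factors ≥ 2). So xy^{q+1}z = a^{q(1+k)} ∉ L.
This is a contradiction; hence L is not regular.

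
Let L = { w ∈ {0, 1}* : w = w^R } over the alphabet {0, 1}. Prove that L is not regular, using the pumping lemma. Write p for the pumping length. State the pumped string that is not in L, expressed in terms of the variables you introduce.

Suppose for contradiction that L is regular, and let p be the pumping length.
Take w = 0^p 1 0^p, a palindrome of length 2p+1 ≥ p.
Write w = xyz as guaranteed by the lemma, with |xy| ≤ p and |y| > 0.
Since the first p symbols of w are all 0's and |xy| ≤ p, y lies entirely in the leading 0-block: y = 0^k for some k with 1 ≤ k ≤ p.
Pump with i = 2: xy^2z = 0^{p+k} 1 0^p. Its reverse is 0^p 1 0^{p+k}, which differs from xy^2z since k ≥ 1. So xy^2z is not a palindrome and xy^2z ∉ L.
Contradiction. Therefore L is not regular.

0^{p+k} 1 0^p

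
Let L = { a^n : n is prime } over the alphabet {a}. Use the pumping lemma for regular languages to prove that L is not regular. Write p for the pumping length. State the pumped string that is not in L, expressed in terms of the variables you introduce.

Assume L is regular. Let p be the pumping length given by the pumping lemma.
Let q be a prime with q ≥ p+2 (infinitely many primes exist), and take w = a^q ∈ L with |w| = q ≥ p.
Write w = xyz as guaranteed by the lemma, with |xy| ≤ p and |y| > 0.
Then y = a^k for some k with 1 ≤ k ≤ p.
Since 1 ≤ k ≤ p, |xz| = q-k. Pump with i = q+1: |xy^{q+1}z| = (q-k)+(q+1)k = q+qk = q(1+k), which is composite (both factors ≥ 2). So xy^{q+1}z = a^{q(1+k)} ∉ L.
This contradicts the pumping lemma, so L is not regular.

a^{q(1+k)}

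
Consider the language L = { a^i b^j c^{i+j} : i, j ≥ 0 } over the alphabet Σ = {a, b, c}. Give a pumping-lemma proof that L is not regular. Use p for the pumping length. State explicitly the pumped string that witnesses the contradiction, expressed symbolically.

Assume L is regular. Let p be the pumping length given by the pumping lemma.
Take w = a^p b^p c^{2p} ∈ L (with i=j=p, i+j=2p), |w| = 4p ≥ p.
By the pumping lemma, w = xyz with |xy| ≤ p and |y| > 0.
Since the first p symbols of w are all a's and |xy| ≤ p, y lies entirely in the leading a-block: y = a^k for some k with 1 ≤ k ≤ p.
Consider xy^2z = a^{p+k} b^p c^{2p}. Now the a- and b-counts sum to 2p+k, but the c-count is 2p ≠ 2p+k. So xy^2z ∉ L.
Contradiction. Therefore L is not regular.

a^{p+k} b^p c^{2p}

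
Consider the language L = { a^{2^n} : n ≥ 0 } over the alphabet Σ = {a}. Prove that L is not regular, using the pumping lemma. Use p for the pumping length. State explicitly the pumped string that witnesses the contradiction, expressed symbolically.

Suppose for contradiction that L is regular, and let p be the pumping length.
Take w = a^{2^p} ∈ L with |w| = 2^p ≥ p.
By the pumping lemma, w = xyz with |xy| ≤ p and |y| ≥ 1.
Then y = a^k for some k with 1 ≤ k ≤ p.
Pump with i = 2: xy^2z = a^{2^p+k}. Since 1 ≤ k ≤ p < 2^p, we have 2^p < 2^p+k < 2^{p+1}, so 2^p+k is not a power of 2. So xy^2z ∉ L.
This contradicts the pumping lemma, so L is not regular.

a^{2^p+k}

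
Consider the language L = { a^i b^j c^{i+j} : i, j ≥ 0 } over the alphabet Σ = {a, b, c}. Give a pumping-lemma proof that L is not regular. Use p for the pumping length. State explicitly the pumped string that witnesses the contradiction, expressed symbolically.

Toward a contradiction, assume L is regular with pumping length p.
Take w = a^p b^p c^{2p} ∈ L (with i=j=p, i+j=2p), |w| = 4p ≥ p.
By the pumping lemma, w = xyz with |xy| ≤ p and |y| > 0.
Since the first p symbols of w are all a's and |xy| ≤ p, y lies entirely in the leading a-block: y = a^k for some k with 1 ≤ k ≤ p.
Consider xy^2z = a^{p+k} b^p c^{2p}. Now the a- and b-counts sum to 2p+k, but the c-count is 2p ≠ 2p+k. So xy^2z ∉ L.
This is a contradiction; hence L is not regular.

a^{p+k} b^p c^{2p}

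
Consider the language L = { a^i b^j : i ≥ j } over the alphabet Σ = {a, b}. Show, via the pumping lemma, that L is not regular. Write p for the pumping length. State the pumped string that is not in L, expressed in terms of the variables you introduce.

a^{p-k} b^p

Suppose for contradiction that L is regular, and let p be the pumping length.
Choose w = a^p b^p ∈ L, with |w| = 2p ≥ p.
The pumping lemma gives a decomposition w = xyz where |xy| ≤ p and |y| ≥ 1.
The first p characters of w are a's, so xy (and hence y) consists only of a's. Write y = a^k, 1 ≤ k ≤ p.
Consider xy^0z = xz = a^{p-k} b^p. Since k ≥ 1, the a-count p-k is less than p, so i ≥ j fails; thus xz ∉ L.
Contradiction. Therefore L is not regular.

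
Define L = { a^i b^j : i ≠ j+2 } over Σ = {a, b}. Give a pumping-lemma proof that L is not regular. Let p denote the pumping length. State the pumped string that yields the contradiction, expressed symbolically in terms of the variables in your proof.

a^{p+p!} b^{p+p!-2}

Toward a contradiction, assume L is regular with pumping length p.
Choose w = a^p b^{p+p!-2}. Since p ≠ (p+p!-2)+2 = p+p!, w ∈ L; and |w| ≥ p.
The pumping lemma gives a decomposition w = xyz where |xy| ≤ p and y is nonempty.
Since the first p symbols of w are all a's and |xy| ≤ p, y lies entirely in the leading a-block: y = a^k for some k with 1 ≤ k ≤ p.
Since 1 ≤ k ≤ p, k divides p!; set t = 1 + p!/k. Then xy^t z has p + (p!/k)·k = p + p! copies of a. Now the a-count is p+p! and (b-count)+2 = (p+p!-2)+2 = p+p!, so i ≠ j+2 fails. So xy^t z = a^{p+p!} b^{p+p!-2} ∉ L.
Contradiction. Therefore L is not regular.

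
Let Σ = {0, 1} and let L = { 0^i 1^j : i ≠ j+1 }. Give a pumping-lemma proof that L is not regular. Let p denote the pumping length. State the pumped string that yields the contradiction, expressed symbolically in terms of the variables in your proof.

Suppose for contradiction that L is regular, and let p be the pumping length.
Choose w = 0^p 1^{p+p!-1}. Since p ≠ (p+p!-1)+1 = p+p!, w ∈ L; and |w| ≥ p.
The pumping lemma gives a decomposition w = xyz where |xy| ≤ p and |y| ≥ 1.
Since the first p symbols of w are all 0's and |xy| ≤ p, y lies entirely in the leading 0-block: y = 0^k for some k with 1 ≤ k ≤ p.
Since 1 ≤ k ≤ p, k divides p!; set t = 1 + p!/k. Then xy^t z has p + (p!/k)·k = p + p! copies of 0. Now the 0-count is p+p! and (1-count)+1 = (p+p!-1)+1 = p+p!, so i ≠ j+1 fails. So xy^t z = 0^{p+p!} 1^{p+p!-1} ∉ L.
This is a contradiction; hence L is not regular.

0^{p+p!} 1^{p+p!-1}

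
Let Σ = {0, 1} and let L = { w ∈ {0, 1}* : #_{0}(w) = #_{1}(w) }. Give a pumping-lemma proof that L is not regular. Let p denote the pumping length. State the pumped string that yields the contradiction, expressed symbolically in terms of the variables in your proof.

0^{p+k} 1^p

Assume L is regular. Let p be the pumping length given by the pumping lemma.
Choose w = 0^p 1^p ∈ L with |w| = 2p ≥ p.
By the pumping lemma, w = xyz with |xy| ≤ p and |y| ≥ 1.
Since the first p symbols of w are all 0's and |xy| ≤ p, y lies entirely in the leading 0-block: y = 0^k for some k with 1 ≤ k ≤ p.
Pump with i = 2: xy^2z = 0^{p+k} 1^p has p+k occurrences of 0 but only p of 1. Since k ≥ 1 the counts differ, so xy^2z ∉ L.
This is a contradiction; hence L is not regular.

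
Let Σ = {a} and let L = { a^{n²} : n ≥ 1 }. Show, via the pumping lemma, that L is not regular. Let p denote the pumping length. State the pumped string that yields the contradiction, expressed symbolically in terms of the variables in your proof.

Assume L is regular; let p be its pumping constant.
Take w = a^{p²} ∈ L with |w| = p² ≥ p.
By the pumping lemma, w = xyz with |xy| ≤ p and y is nonempty.
Then y = a^k for some k with 1 ≤ k ≤ p.
Pump with i = 2: xy^2z = a^{p²+k}. Since 1 ≤ k ≤ p, p² < p²+k ≤ p²+p < (p+1)², so p²+k lies strictly between consecutive squares and is not a perfect square. So xy^2z ∉ L.
This contradicts the pumping lemma, so L is not regular.

a^{p²+k}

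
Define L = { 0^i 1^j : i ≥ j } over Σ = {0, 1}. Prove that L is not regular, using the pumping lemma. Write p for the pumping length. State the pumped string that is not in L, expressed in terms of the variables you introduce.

0^{p-k} 1^p

Assume L is regular. Let p be the pumping length given by the pumping lemma.
Choose w = 0^p 1^p ∈ L, with |w| = 2p ≥ p.
Write w = xyz as guaranteed by the lemma, with |xy| ≤ p and |y| ≥ 1.
The first p characters of w are 0's, so xy (and hence y) consists only of 0's. Write y = 0^k, 1 ≤ k ≤ p.
Consider xy^0z = xz = 0^{p-k} 1^p. Since k ≥ 1, the 0-count p-k is less than p, so i ≥ j fails; thus xz ∉ L.
This is a contradiction; hence L is not regular.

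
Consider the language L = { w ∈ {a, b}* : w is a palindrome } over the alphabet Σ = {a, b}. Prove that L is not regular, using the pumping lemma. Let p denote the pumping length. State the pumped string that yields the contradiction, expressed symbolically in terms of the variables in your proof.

Toward a contradiction, assume L is regular with pumping length p.
Take w = a^p b a^p, a palindrome of length 2p+1 ≥ p.
By the pumping lemma, w = xyz with |xy| ≤ p and |y| ≥ 1.
The first p characters of w are a's, so xy (and hence y) consists only of a's. Write y = a^k, 1 ≤ k ≤ p.
Pump with i = 2: xy^2z = a^{p+k} b a^p. Its reverse is a^p b a^{p+k}, which differs from xy^2z since k ≥ 1. So xy^2z is not a palindrome and xy^2z ∉ L.
This contradicts the pumping lemma, so L is not regular.

a^{p+k} b a^p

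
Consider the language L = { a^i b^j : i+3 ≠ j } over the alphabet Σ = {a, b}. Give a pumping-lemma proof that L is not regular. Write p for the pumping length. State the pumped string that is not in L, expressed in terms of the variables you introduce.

Assume L is regular. Let p be the pumping length given by the pumping lemma.
Choose w = a^p b^{p+p!+3}. Since p ≠ (p+p!+3)-3 = p+p!, w ∈ L; and |w| ≥ p.
The pumping lemma gives a decomposition w = xyz where |xy| ≤ p and |y| ≥ 1.
Since the first p symbols of w are all a's and |xy| ≤ p, y lies entirely in the leading a-block: y = a^k for some k with 1 ≤ k ≤ p.
Since 1 ≤ k ≤ p, k divides p!; set t = 1 + p!/k. Then xy^t z has p + (p!/k)·k = p + p! copies of a. Now the a-count is p+p! and (b-count)-3 = (p+p!+3)-3 = p+p!, so i+3 ≠ j fails. So xy^t z = a^{p+p!} b^{p+p!+3} ∉ L.
This is a contradiction; hence L is not regular.

a^{p+p!} b^{p+p!+3}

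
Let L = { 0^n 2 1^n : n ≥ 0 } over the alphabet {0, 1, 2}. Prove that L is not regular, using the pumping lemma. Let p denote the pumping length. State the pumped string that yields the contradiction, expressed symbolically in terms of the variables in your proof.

0^{p+k} 2 1^p

Suppose for contradiction that L is regular, and let p be the pumping length.
Take w = 0^p 2 1^p ∈ L with |w| = 2p+1 ≥ p.
By the pumping lemma, w = xyz with |xy| ≤ p and |y| ≥ 1.
Since the first p symbols of w are all 0's and |xy| ≤ p, y lies entirely in the leading 0-block: y = 0^k for some k with 1 ≤ k ≤ p.
Pump with i = 2: xy^2z = 0^{p+k} 2 1^p, which would require p+k = p. But k ≥ 1, so xy^2z ∉ L.
This is a contradiction; hence L is not regular.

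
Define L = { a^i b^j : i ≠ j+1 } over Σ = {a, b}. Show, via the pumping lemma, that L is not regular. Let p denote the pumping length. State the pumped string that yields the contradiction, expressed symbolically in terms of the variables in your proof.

Assume L is regular. Let p be the pumping length given by the pumping lemma.
Choose w = a^p b^{p+p!-1}. Since p ≠ (p+p!-1)+1 = p+p!, w ∈ L; and |w| ≥ p.
Write w = xyz as guaranteed by the lemma, with |xy| ≤ p and y is nonempty.
Since the first p symbols of w are all a's and |xy| ≤ p, y lies entirely in the leading a-block: y = a^k for some k with 1 ≤ k ≤ p.
Since 1 ≤ k ≤ p, k divides p!; set t = 1 + p!/k. Then xy^t z has p + (p!/k)·k = p + p! copies of a. Now the a-count is p+p! and (b-count)+1 = (p+p!-1)+1 = p+p!, so i ≠ j+1 fails. So xy^t z = a^{p+p!} b^{p+p!-1} ∉ L.
This is a contradiction; hence L is not regular.

a^{p+p!} b^{p+p!-1}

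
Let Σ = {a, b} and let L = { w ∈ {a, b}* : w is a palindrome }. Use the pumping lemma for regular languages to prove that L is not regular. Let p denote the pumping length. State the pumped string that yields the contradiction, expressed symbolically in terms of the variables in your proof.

a^{p+k} b a^p

Suppose for contradiction that L is regular, and let p be the pumping length.
Take w = a^p b a^p, a palindrome of length 2p+1 ≥ p.
The pumping lemma gives a decomposition w = xyz where |xy| ≤ p and y is nonempty.
The first p characters of w are a's, so xy (and hence y) consists only of a's. Write y = a^k, 1 ≤ k ≤ p.
Pump with i = 2: xy^2z = a^{p+k} b a^p. Its reverse is a^p b a^{p+k}, which differs from xy^2z since k ≥ 1. So xy^2z is not a palindrome and xy^2z ∉ L.
This is a contradiction; hence L is not regular.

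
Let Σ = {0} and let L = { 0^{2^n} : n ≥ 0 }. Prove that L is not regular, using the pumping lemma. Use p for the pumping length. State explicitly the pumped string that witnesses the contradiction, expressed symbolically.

Assume L is regular; let p be its pumping constant.
Take w = 0^{2^p} ∈ L with |w| = 2^p ≥ p.
Write w = xyz as guaranteed by the lemma, with |xy| ≤ p and y is nonempty.
Then y = 0^k for some k with 1 ≤ k ≤ p.
Pump with i = 2: xy^2z = 0^{2^p+k}. Since 1 ≤ k ≤ p < 2^p, we have 2^p < 2^p+k < 2^{p+1}, so 2^p+k is not a power of 2. So xy^2z ∉ L.
This contradicts the pumping lemma, so L is not regular.

0^{2^p+k}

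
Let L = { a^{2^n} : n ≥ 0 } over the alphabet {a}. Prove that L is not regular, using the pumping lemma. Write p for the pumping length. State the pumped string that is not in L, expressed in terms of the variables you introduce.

a^{2^p+k}

Assume L is regular; let p be its pumping constant.
Take w = a^{2^p} ∈ L with |w| = 2^p ≥ p.
Write w = xyz as guaranteed by the lemma, with |xy| ≤ p and |y| > 0.
Then y = a^k for some k with 1 ≤ k ≤ p.
Pump with i = 2: xy^2z = a^{2^p+k}. Since 1 ≤ k ≤ p < 2^p, we have 2^p < 2^p+k < 2^{p+1}, so 2^p+k is not a power of 2. So xy^2z ∉ L.
This is a contradiction; hence L is not regular.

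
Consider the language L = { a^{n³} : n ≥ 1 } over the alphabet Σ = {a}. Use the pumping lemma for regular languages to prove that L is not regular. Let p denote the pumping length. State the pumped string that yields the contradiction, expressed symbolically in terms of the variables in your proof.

Assume L is regular. Let p be the pumping length given by the pumping lemma.
Take w = a^{p³} ∈ L with |w| = p³ ≥ p.
Write w = xyz as guaranteed by the lemma, with |xy| ≤ p and |y| ≥ 1.
Then y = a^k for some k with 1 ≤ k ≤ p.
Pump with i = 2: xy^2z = a^{p³+k}. Since 1 ≤ k ≤ p, p³ < p³+k ≤ p³+p < p³+3p²+3p+1 = (p+1)³, so p³+k is not a perfect cube. So xy^2z ∉ L.
Contradiction. Therefore L is not regular.

a^{p³+k}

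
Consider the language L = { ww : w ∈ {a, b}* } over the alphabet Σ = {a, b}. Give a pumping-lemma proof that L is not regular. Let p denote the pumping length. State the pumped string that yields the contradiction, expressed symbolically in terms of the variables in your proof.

a^{p+k} b^p a^p b^p

Suppose for contradiction that L is regular, and let p be the pumping length.
Take w = a^p b^p a^p b^p = uu where u = a^pb^p; then w ∈ L and |w| = 4p ≥ p.
By the pumping lemma, w = xyz with |xy| ≤ p and |y| ≥ 1.
Since the first p symbols of w are all a's and |xy| ≤ p, y lies entirely in the leading a-block: y = a^k for some k with 1 ≤ k ≤ p.
Pump with i = 2: xy^2z = a^{p+k} b^p a^p b^p, of length 4p+k. Suppose this equals vv. The string starts with a and ends with b, so v does too; thus the boundary between the two copies of v is a b→a transition. There is exactly one such transition, at position 2p+k, so |v| = 2p+k and |vv| = 4p+2k ≠ 4p+k since k ≥ 1. So xy^2z ∉ L.
This contradicts the pumping lemma, so L is not regular.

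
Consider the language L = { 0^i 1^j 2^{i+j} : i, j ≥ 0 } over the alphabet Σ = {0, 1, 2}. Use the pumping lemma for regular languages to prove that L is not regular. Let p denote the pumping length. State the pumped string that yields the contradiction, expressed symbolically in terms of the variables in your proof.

Toward a contradiction, assume L is regular with pumping length p.
Take w = 0^p 1^p 2^{2p} ∈ L (with i=j=p, i+j=2p), |w| = 4p ≥ p.
The pumping lemma gives a decomposition w = xyz where |xy| ≤ p and |y| ≥ 1.
Because |xy| ≤ p and w begins with p copies of 0, we have y = 0^k with 1 ≤ k ≤ p.
Consider xy^2z = 0^{p+k} 1^p 2^{2p}. Now the 0- and 1-counts sum to 2p+k, but the 2-count is 2p ≠ 2p+k. So xy^2z ∉ L.
This contradicts the pumping lemma, so L is not regular.

0^{p+k} 1^p 2^{2p}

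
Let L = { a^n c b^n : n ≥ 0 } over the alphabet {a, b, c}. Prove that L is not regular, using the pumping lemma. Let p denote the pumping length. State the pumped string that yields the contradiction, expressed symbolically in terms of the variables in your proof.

a^{p+k} c b^p

Assume L is regular. Let p be the pumping length given by the pumping lemma.
Take w = a^p c b^p ∈ L with |w| = 2p+1 ≥ p.
By the pumping lemma, w = xyz with |xy| ≤ p and |y| > 0.
Because |xy| ≤ p and w begins with p copies of a, we have y = a^k with 1 ≤ k ≤ p.
Pump with i = 2: xy^2z = a^{p+k} c b^p, which would require p+k = p. But k ≥ 1, so xy^2z ∉ L.
Contradiction. Therefore L is not regular.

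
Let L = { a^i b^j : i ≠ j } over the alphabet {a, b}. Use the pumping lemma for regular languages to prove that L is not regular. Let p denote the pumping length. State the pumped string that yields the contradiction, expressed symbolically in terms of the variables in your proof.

Assume L is regular; let p be its pumping constant.
Choose w = a^p b^{p+p!}. Since p ≠ p+p!, w ∈ L; and |w| ≥ p.
The pumping lemma gives a decomposition w = xyz where |xy| ≤ p and |y| ≥ 1.
Because |xy| ≤ p and w begins with p copies of a, we have y = a^k with 1 ≤ k ≤ p.
Since 1 ≤ k ≤ p, k divides p!; set t = 1 + p!/k. Then xy^t z has p + (p!/k)·k = p + p! copies of a. Now the a-count equals the b-count, so i ≠ j fails. So xy^t z = a^{p+p!} b^{p+p!} ∉ L.
This is a contradiction; hence L is not regular.

a^{p+p!} b^{p+p!}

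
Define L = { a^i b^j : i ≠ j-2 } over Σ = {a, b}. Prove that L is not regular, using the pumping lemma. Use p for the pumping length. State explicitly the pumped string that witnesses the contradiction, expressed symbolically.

Toward a contradiction, assume L is regular with pumping length p.
Choose w = a^p b^{p+p!+2}. Since p ≠ (p+p!+2)-2 = p+p!, w ∈ L; and |w| ≥ p.
By the pumping lemma, w = xyz with |xy| ≤ p and |y| > 0.
Because |xy| ≤ p and w begins with p copies of a, we have y = a^k with 1 ≤ k ≤ p.
Since 1 ≤ k ≤ p, k divides p!; set t = 1 + p!/k. Then xy^t z has p + (p!/k)·k = p + p! copies of a. Now the a-count is p+p! and (b-count)-2 = (p+p!+2)-2 = p+p!, so i ≠ j-2 fails. So xy^t z = a^{p+p!} b^{p+p!+2} ∉ L.
This contradicts the pumping lemma, so L is not regular.

a^{p+p!} b^{p+p!+2}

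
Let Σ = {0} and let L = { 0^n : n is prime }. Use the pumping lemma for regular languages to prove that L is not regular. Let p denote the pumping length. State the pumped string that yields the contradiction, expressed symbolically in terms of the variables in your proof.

Assume L is regular. Let p be the pumping length given by the pumping lemma.
Let q be a prime with q ≥ p+2 (infinitely many primes exist), and take w = 0^q ∈ L with |w| = q ≥ p.
The pumping lemma gives a decomposition w = xyz where |xy| ≤ p and |y| > 0.
Then y = 0^k for some k with 1 ≤ k ≤ p.
Since 1 ≤ k ≤ p, |xz| = q-k. Pump with i = q+1: |xy^{q+1}z| = (q-k)+(q+1)k = q+qk = q(1+k), which is composite (both factors ≥ 2). So xy^{q+1}z = 0^{q(1+k)} ∉ L.
This is a contradiction; hence L is not regular.

0^{q(1+k)}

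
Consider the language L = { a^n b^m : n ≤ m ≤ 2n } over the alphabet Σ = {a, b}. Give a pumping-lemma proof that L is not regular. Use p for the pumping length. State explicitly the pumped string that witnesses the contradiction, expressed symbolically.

a^{p+k} b^p

Toward a contradiction, assume L is regular with pumping length p.
Take w = a^p b^p ∈ L (since p ≤ p ≤ 2p), with |w| = 2p ≥ p.
Write w = xyz as guaranteed by the lemma, with |xy| ≤ p and |y| > 0.
Since the first p symbols of w are all a's and |xy| ≤ p, y lies entirely in the leading a-block: y = a^k for some k with 1 ≤ k ≤ p.
Pump with i = 2: xy^2z = a^{p+k} b^p. Now n = p+k > p = m, so the condition n ≤ m fails. Thus xy^2z ∉ L.
This contradicts the pumping lemma, so L is not regular.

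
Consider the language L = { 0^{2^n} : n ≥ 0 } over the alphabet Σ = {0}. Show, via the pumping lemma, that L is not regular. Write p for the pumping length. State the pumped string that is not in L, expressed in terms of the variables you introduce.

0^{2^p+k}

Suppose for contradiction that L is regular, and let p be the pumping length.
Take w = 0^{2^p} ∈ L with |w| = 2^p ≥ p.
Write w = xyz as guaranteed by the lemma, with |xy| ≤ p and y is nonempty.
Then y = 0^k for some k with 1 ≤ k ≤ p.
Pump with i = 2: xy^2z = 0^{2^p+k}. Since 1 ≤ k ≤ p < 2^p, we have 2^p < 2^p+k < 2^{p+1}, so 2^p+k is not a power of 2. So xy^2z ∉ L.
This is a contradiction; hence L is not regular.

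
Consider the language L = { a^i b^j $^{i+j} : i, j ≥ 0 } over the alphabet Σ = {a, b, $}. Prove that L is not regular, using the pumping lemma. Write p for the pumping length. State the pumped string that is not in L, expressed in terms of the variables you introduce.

a^{p+k} b^p $^{2p}

Toward a contradiction, assume L is regular with pumping length p.
Take w = a^p b^p $^{2p} ∈ L (with i=j=p, i+j=2p), |w| = 4p ≥ p.
By the pumping lemma, w = xyz with |xy| ≤ p and |y| > 0.
Because |xy| ≤ p and w begins with p copies of a, we have y = a^k with 1 ≤ k ≤ p.
Consider xy^2z = a^{p+k} b^p $^{2p}. Now the a- and b-counts sum to 2p+k, but the $-count is 2p ≠ 2p+k. So xy^2z ∉ L.
Contradiction. Therefore L is not regular.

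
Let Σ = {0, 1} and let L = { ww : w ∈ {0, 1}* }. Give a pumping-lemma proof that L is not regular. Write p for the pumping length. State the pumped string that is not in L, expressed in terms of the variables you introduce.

Assume L is regular. Let p be the pumping length given by the pumping lemma.
Take w = 0^p 1^p 0^p 1^p = uu where u = 0^p1^p; then w ∈ L and |w| = 4p ≥ p.
By the pumping lemma, w = xyz with |xy| ≤ p and y is nonempty.
Since the first p symbols of w are all 0's and |xy| ≤ p, y lies entirely in the leading 0-block: y = 0^k for some k with 1 ≤ k ≤ p.
Pump with i = 2: xy^2z = 0^{p+k} 1^p 0^p 1^p, of length 4p+k. Suppose this equals vv. The string starts with 0 and ends with 1, so v does too; thus the boundary between the two copies of v is a 1→0 transition. There is exactly one such transition, at position 2p+k, so |v| = 2p+k and |vv| = 4p+2k ≠ 4p+k since k ≥ 1. So xy^2z ∉ L.
This is a contradiction; hence L is not regular.

0^{p+k} 1^p 0^p 1^p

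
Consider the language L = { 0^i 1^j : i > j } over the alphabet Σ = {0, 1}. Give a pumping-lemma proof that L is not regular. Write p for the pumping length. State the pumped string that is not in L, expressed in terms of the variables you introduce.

0^{p+1-k} 1^p

Assume L is regular; let p be its pumping constant.
Choose w = 0^{p+1} 1^p ∈ L, with |w| = 2p+1 ≥ p.
The pumping lemma gives a decomposition w = xyz where |xy| ≤ p and y is nonempty.
Because |xy| ≤ p and w begins with p copies of 0, we have y = 0^k with 1 ≤ k ≤ p.
Consider xy^0z = xz = 0^{p+1-k} 1^p. Since k ≥ 1, the 0-count p+1-k is at most p, so i > j fails; thus xz ∉ L.
This contradicts the pumping lemma, so L is not regular.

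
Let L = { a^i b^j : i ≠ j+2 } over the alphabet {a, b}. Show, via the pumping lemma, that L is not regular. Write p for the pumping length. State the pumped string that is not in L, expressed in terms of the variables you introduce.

a^{p+p!} b^{p+p!-2}

Assume L is regular; let p be its pumping constant.
Choose w = a^p b^{p+p!-2}. Since p ≠ (p+p!-2)+2 = p+p!, w ∈ L; and |w| ≥ p.
Write w = xyz as guaranteed by the lemma, with |xy| ≤ p and |y| ≥ 1.
Since the first p symbols of w are all a's and |xy| ≤ p, y lies entirely in the leading a-block: y = a^k for some k with 1 ≤ k ≤ p.
Since 1 ≤ k ≤ p, k divides p!; set t = 1 + p!/k. Then xy^t z has p + (p!/k)·k = p + p! copies of a. Now the a-count is p+p! and (b-count)+2 = (p+p!-2)+2 = p+p!, so i ≠ j+2 fails. So xy^t z = a^{p+p!} b^{p+p!-2} ∉ L.
This contradicts the pumping lemma, so L is not regular.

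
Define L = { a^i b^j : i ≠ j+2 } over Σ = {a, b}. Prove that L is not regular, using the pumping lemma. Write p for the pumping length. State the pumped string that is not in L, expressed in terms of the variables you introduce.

a^{p+p!} b^{p+p!-2}

Assume L is regular. Let p be the pumping length given by the pumping lemma.
Choose w = a^p b^{p+p!-2}. Since p ≠ (p+p!-2)+2 = p+p!, w ∈ L; and |w| ≥ p.
By the pumping lemma, w = xyz with |xy| ≤ p and |y| > 0.
Since the first p symbols of w are all a's and |xy| ≤ p, y lies entirely in the leading a-block: y = a^k for some k with 1 ≤ k ≤ p.
Since 1 ≤ k ≤ p, k divides p!; set t = 1 + p!/k. Then xy^t z has p + (p!/k)·k = p + p! copies of a. Now the a-count is p+p! and (b-count)+2 = (p+p!-2)+2 = p+p!, so i ≠ j+2 fails. So xy^t z = a^{p+p!} b^{p+p!-2} ∉ L.
Contradiction. Therefore L is not regular.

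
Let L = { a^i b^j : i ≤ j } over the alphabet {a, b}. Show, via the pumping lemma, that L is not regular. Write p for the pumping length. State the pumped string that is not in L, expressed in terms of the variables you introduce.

Assume L is regular. Let p be the pumping length given by the pumping lemma.
Choose w = a^p b^p ∈ L, with |w| = 2p ≥ p.
By the pumping lemma, w = xyz with |xy| ≤ p and |y| ≥ 1.
The first p characters of w are a's, so xy (and hence y) consists only of a's. Write y = a^k, 1 ≤ k ≤ p.
Consider xy^2z = a^{p+k} b^p. Since k ≥ 1, the a-count p+k exceeds the b-count p, so i ≤ j fails; thus xy^2z ∉ L.
This is a contradiction; hence L is not regular.

a^{p+k} b^p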